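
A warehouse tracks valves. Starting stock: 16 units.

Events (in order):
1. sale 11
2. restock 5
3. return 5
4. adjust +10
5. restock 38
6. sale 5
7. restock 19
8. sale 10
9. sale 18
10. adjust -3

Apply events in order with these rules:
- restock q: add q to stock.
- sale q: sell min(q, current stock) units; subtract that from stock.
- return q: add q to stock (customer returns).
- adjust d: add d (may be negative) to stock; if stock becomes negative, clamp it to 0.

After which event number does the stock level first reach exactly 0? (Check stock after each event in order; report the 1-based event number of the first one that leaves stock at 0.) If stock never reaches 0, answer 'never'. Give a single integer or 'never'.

Processing events:
Start: stock = 16
  Event 1 (sale 11): sell min(11,16)=11. stock: 16 - 11 = 5. total_sold = 11
  Event 2 (restock 5): 5 + 5 = 10
  Event 3 (return 5): 10 + 5 = 15
  Event 4 (adjust +10): 15 + 10 = 25
  Event 5 (restock 38): 25 + 38 = 63
  Event 6 (sale 5): sell min(5,63)=5. stock: 63 - 5 = 58. total_sold = 16
  Event 7 (restock 19): 58 + 19 = 77
  Event 8 (sale 10): sell min(10,77)=10. stock: 77 - 10 = 67. total_sold = 26
  Event 9 (sale 18): sell min(18,67)=18. stock: 67 - 18 = 49. total_sold = 44
  Event 10 (adjust -3): 49 + -3 = 46
Final: stock = 46, total_sold = 44

Stock never reaches 0.

Answer: never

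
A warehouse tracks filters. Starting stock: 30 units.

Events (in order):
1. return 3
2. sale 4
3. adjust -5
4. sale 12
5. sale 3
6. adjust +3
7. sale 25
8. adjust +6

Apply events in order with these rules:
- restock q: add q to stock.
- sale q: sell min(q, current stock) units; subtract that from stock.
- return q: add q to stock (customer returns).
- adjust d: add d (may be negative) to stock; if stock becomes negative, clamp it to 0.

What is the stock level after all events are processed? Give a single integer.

Processing events:
Start: stock = 30
  Event 1 (return 3): 30 + 3 = 33
  Event 2 (sale 4): sell min(4,33)=4. stock: 33 - 4 = 29. total_sold = 4
  Event 3 (adjust -5): 29 + -5 = 24
  Event 4 (sale 12): sell min(12,24)=12. stock: 24 - 12 = 12. total_sold = 16
  Event 5 (sale 3): sell min(3,12)=3. stock: 12 - 3 = 9. total_sold = 19
  Event 6 (adjust +3): 9 + 3 = 12
  Event 7 (sale 25): sell min(25,12)=12. stock: 12 - 12 = 0. total_sold = 31
  Event 8 (adjust +6): 0 + 6 = 6
Final: stock = 6, total_sold = 31

Answer: 6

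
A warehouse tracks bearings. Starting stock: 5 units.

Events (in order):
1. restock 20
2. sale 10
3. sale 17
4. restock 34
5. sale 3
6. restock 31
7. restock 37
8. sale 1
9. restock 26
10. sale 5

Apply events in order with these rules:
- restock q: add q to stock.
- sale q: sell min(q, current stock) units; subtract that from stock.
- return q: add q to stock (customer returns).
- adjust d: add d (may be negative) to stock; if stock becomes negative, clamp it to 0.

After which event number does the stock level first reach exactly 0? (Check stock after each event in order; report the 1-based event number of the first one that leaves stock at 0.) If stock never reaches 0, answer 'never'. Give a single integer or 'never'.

Processing events:
Start: stock = 5
  Event 1 (restock 20): 5 + 20 = 25
  Event 2 (sale 10): sell min(10,25)=10. stock: 25 - 10 = 15. total_sold = 10
  Event 3 (sale 17): sell min(17,15)=15. stock: 15 - 15 = 0. total_sold = 25
  Event 4 (restock 34): 0 + 34 = 34
  Event 5 (sale 3): sell min(3,34)=3. stock: 34 - 3 = 31. total_sold = 28
  Event 6 (restock 31): 31 + 31 = 62
  Event 7 (restock 37): 62 + 37 = 99
  Event 8 (sale 1): sell min(1,99)=1. stock: 99 - 1 = 98. total_sold = 29
  Event 9 (restock 26): 98 + 26 = 124
  Event 10 (sale 5): sell min(5,124)=5. stock: 124 - 5 = 119. total_sold = 34
Final: stock = 119, total_sold = 34

First zero at event 3.

Answer: 3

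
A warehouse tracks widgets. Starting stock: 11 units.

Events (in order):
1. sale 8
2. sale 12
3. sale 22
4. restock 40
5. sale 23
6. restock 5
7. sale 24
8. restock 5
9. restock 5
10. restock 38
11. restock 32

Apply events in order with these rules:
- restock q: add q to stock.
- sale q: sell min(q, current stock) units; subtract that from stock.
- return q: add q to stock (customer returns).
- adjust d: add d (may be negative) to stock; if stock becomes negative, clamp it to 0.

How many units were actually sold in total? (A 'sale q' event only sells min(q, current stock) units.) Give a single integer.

Answer: 56

Derivation:
Processing events:
Start: stock = 11
  Event 1 (sale 8): sell min(8,11)=8. stock: 11 - 8 = 3. total_sold = 8
  Event 2 (sale 12): sell min(12,3)=3. stock: 3 - 3 = 0. total_sold = 11
  Event 3 (sale 22): sell min(22,0)=0. stock: 0 - 0 = 0. total_sold = 11
  Event 4 (restock 40): 0 + 40 = 40
  Event 5 (sale 23): sell min(23,40)=23. stock: 40 - 23 = 17. total_sold = 34
  Event 6 (restock 5): 17 + 5 = 22
  Event 7 (sale 24): sell min(24,22)=22. stock: 22 - 22 = 0. total_sold = 56
  Event 8 (restock 5): 0 + 5 = 5
  Event 9 (restock 5): 5 + 5 = 10
  Event 10 (restock 38): 10 + 38 = 48
  Event 11 (restock 32): 48 + 32 = 80
Final: stock = 80, total_sold = 56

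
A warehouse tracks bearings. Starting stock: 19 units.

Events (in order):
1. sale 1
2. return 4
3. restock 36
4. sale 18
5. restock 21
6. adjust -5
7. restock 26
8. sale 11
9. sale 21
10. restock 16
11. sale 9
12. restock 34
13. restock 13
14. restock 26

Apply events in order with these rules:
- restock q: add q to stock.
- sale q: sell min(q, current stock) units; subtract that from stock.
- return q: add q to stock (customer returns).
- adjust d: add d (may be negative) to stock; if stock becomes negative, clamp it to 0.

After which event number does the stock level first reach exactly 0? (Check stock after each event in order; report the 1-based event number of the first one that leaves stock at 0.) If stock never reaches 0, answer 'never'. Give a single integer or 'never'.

Processing events:
Start: stock = 19
  Event 1 (sale 1): sell min(1,19)=1. stock: 19 - 1 = 18. total_sold = 1
  Event 2 (return 4): 18 + 4 = 22
  Event 3 (restock 36): 22 + 36 = 58
  Event 4 (sale 18): sell min(18,58)=18. stock: 58 - 18 = 40. total_sold = 19
  Event 5 (restock 21): 40 + 21 = 61
  Event 6 (adjust -5): 61 + -5 = 56
  Event 7 (restock 26): 56 + 26 = 82
  Event 8 (sale 11): sell min(11,82)=11. stock: 82 - 11 = 71. total_sold = 30
  Event 9 (sale 21): sell min(21,71)=21. stock: 71 - 21 = 50. total_sold = 51
  Event 10 (restock 16): 50 + 16 = 66
  Event 11 (sale 9): sell min(9,66)=9. stock: 66 - 9 = 57. total_sold = 60
  Event 12 (restock 34): 57 + 34 = 91
  Event 13 (restock 13): 91 + 13 = 104
  Event 14 (restock 26): 104 + 26 = 130
Final: stock = 130, total_sold = 60

Stock never reaches 0.

Answer: never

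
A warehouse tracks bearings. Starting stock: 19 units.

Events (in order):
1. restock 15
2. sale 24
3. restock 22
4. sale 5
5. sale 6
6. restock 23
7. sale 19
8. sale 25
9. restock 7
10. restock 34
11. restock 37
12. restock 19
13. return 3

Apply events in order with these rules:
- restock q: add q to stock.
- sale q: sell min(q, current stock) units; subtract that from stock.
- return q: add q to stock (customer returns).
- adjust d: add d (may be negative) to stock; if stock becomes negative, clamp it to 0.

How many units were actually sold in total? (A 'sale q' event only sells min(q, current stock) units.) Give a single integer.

Answer: 79

Derivation:
Processing events:
Start: stock = 19
  Event 1 (restock 15): 19 + 15 = 34
  Event 2 (sale 24): sell min(24,34)=24. stock: 34 - 24 = 10. total_sold = 24
  Event 3 (restock 22): 10 + 22 = 32
  Event 4 (sale 5): sell min(5,32)=5. stock: 32 - 5 = 27. total_sold = 29
  Event 5 (sale 6): sell min(6,27)=6. stock: 27 - 6 = 21. total_sold = 35
  Event 6 (restock 23): 21 + 23 = 44
  Event 7 (sale 19): sell min(19,44)=19. stock: 44 - 19 = 25. total_sold = 54
  Event 8 (sale 25): sell min(25,25)=25. stock: 25 - 25 = 0. total_sold = 79
  Event 9 (restock 7): 0 + 7 = 7
  Event 10 (restock 34): 7 + 34 = 41
  Event 11 (restock 37): 41 + 37 = 78
  Event 12 (restock 19): 78 + 19 = 97
  Event 13 (return 3): 97 + 3 = 100
Final: stock = 100, total_sold = 79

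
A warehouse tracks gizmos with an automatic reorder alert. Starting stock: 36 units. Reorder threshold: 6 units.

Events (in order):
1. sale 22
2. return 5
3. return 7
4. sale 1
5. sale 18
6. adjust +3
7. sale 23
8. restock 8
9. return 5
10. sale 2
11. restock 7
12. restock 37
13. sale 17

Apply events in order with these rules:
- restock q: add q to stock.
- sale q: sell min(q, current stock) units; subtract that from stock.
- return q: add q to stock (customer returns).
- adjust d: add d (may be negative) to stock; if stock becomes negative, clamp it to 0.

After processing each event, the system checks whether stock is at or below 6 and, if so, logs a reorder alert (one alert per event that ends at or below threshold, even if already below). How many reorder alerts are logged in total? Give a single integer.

Processing events:
Start: stock = 36
  Event 1 (sale 22): sell min(22,36)=22. stock: 36 - 22 = 14. total_sold = 22
  Event 2 (return 5): 14 + 5 = 19
  Event 3 (return 7): 19 + 7 = 26
  Event 4 (sale 1): sell min(1,26)=1. stock: 26 - 1 = 25. total_sold = 23
  Event 5 (sale 18): sell min(18,25)=18. stock: 25 - 18 = 7. total_sold = 41
  Event 6 (adjust +3): 7 + 3 = 10
  Event 7 (sale 23): sell min(23,10)=10. stock: 10 - 10 = 0. total_sold = 51
  Event 8 (restock 8): 0 + 8 = 8
  Event 9 (return 5): 8 + 5 = 13
  Event 10 (sale 2): sell min(2,13)=2. stock: 13 - 2 = 11. total_sold = 53
  Event 11 (restock 7): 11 + 7 = 18
  Event 12 (restock 37): 18 + 37 = 55
  Event 13 (sale 17): sell min(17,55)=17. stock: 55 - 17 = 38. total_sold = 70
Final: stock = 38, total_sold = 70

Checking against threshold 6:
  After event 1: stock=14 > 6
  After event 2: stock=19 > 6
  After event 3: stock=26 > 6
  After event 4: stock=25 > 6
  After event 5: stock=7 > 6
  After event 6: stock=10 > 6
  After event 7: stock=0 <= 6 -> ALERT
  After event 8: stock=8 > 6
  After event 9: stock=13 > 6
  After event 10: stock=11 > 6
  After event 11: stock=18 > 6
  After event 12: stock=55 > 6
  After event 13: stock=38 > 6
Alert events: [7]. Count = 1

Answer: 1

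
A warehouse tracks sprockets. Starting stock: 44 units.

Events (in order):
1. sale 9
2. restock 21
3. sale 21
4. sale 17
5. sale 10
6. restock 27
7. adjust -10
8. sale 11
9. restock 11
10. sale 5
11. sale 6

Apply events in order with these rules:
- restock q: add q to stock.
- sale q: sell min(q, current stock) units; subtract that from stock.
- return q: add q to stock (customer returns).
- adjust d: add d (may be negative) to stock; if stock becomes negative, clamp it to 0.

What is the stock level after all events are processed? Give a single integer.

Answer: 14

Derivation:
Processing events:
Start: stock = 44
  Event 1 (sale 9): sell min(9,44)=9. stock: 44 - 9 = 35. total_sold = 9
  Event 2 (restock 21): 35 + 21 = 56
  Event 3 (sale 21): sell min(21,56)=21. stock: 56 - 21 = 35. total_sold = 30
  Event 4 (sale 17): sell min(17,35)=17. stock: 35 - 17 = 18. total_sold = 47
  Event 5 (sale 10): sell min(10,18)=10. stock: 18 - 10 = 8. total_sold = 57
  Event 6 (restock 27): 8 + 27 = 35
  Event 7 (adjust -10): 35 + -10 = 25
  Event 8 (sale 11): sell min(11,25)=11. stock: 25 - 11 = 14. total_sold = 68
  Event 9 (restock 11): 14 + 11 = 25
  Event 10 (sale 5): sell min(5,25)=5. stock: 25 - 5 = 20. total_sold = 73
  Event 11 (sale 6): sell min(6,20)=6. stock: 20 - 6 = 14. total_sold = 79
Final: stock = 14, total_sold = 79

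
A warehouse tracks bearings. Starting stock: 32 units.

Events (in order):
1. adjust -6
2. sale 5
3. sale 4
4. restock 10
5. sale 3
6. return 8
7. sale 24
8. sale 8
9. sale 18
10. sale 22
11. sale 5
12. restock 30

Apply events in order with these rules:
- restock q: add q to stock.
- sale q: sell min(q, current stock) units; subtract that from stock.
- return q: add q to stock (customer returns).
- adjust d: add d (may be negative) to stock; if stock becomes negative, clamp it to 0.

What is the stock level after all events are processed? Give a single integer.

Answer: 30

Derivation:
Processing events:
Start: stock = 32
  Event 1 (adjust -6): 32 + -6 = 26
  Event 2 (sale 5): sell min(5,26)=5. stock: 26 - 5 = 21. total_sold = 5
  Event 3 (sale 4): sell min(4,21)=4. stock: 21 - 4 = 17. total_sold = 9
  Event 4 (restock 10): 17 + 10 = 27
  Event 5 (sale 3): sell min(3,27)=3. stock: 27 - 3 = 24. total_sold = 12
  Event 6 (return 8): 24 + 8 = 32
  Event 7 (sale 24): sell min(24,32)=24. stock: 32 - 24 = 8. total_sold = 36
  Event 8 (sale 8): sell min(8,8)=8. stock: 8 - 8 = 0. total_sold = 44
  Event 9 (sale 18): sell min(18,0)=0. stock: 0 - 0 = 0. total_sold = 44
  Event 10 (sale 22): sell min(22,0)=0. stock: 0 - 0 = 0. total_sold = 44
  Event 11 (sale 5): sell min(5,0)=0. stock: 0 - 0 = 0. total_sold = 44
  Event 12 (restock 30): 0 + 30 = 30
Final: stock = 30, total_sold = 44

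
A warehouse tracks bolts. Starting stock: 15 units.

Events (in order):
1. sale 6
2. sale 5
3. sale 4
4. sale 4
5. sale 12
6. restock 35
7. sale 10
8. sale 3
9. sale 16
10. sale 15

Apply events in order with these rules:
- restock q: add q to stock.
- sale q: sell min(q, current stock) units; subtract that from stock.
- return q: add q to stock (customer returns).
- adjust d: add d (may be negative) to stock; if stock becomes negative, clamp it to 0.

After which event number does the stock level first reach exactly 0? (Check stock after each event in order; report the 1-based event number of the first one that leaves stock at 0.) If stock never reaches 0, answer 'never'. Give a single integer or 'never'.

Processing events:
Start: stock = 15
  Event 1 (sale 6): sell min(6,15)=6. stock: 15 - 6 = 9. total_sold = 6
  Event 2 (sale 5): sell min(5,9)=5. stock: 9 - 5 = 4. total_sold = 11
  Event 3 (sale 4): sell min(4,4)=4. stock: 4 - 4 = 0. total_sold = 15
  Event 4 (sale 4): sell min(4,0)=0. stock: 0 - 0 = 0. total_sold = 15
  Event 5 (sale 12): sell min(12,0)=0. stock: 0 - 0 = 0. total_sold = 15
  Event 6 (restock 35): 0 + 35 = 35
  Event 7 (sale 10): sell min(10,35)=10. stock: 35 - 10 = 25. total_sold = 25
  Event 8 (sale 3): sell min(3,25)=3. stock: 25 - 3 = 22. total_sold = 28
  Event 9 (sale 16): sell min(16,22)=16. stock: 22 - 16 = 6. total_sold = 44
  Event 10 (sale 15): sell min(15,6)=6. stock: 6 - 6 = 0. total_sold = 50
Final: stock = 0, total_sold = 50

First zero at event 3.

Answer: 3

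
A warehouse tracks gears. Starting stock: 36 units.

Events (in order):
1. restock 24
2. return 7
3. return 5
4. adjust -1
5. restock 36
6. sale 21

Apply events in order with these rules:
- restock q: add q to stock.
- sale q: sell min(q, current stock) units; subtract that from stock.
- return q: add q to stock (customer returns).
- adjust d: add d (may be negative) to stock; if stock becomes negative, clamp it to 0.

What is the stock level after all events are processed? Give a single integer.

Processing events:
Start: stock = 36
  Event 1 (restock 24): 36 + 24 = 60
  Event 2 (return 7): 60 + 7 = 67
  Event 3 (return 5): 67 + 5 = 72
  Event 4 (adjust -1): 72 + -1 = 71
  Event 5 (restock 36): 71 + 36 = 107
  Event 6 (sale 21): sell min(21,107)=21. stock: 107 - 21 = 86. total_sold = 21
Final: stock = 86, total_sold = 21

Answer: 86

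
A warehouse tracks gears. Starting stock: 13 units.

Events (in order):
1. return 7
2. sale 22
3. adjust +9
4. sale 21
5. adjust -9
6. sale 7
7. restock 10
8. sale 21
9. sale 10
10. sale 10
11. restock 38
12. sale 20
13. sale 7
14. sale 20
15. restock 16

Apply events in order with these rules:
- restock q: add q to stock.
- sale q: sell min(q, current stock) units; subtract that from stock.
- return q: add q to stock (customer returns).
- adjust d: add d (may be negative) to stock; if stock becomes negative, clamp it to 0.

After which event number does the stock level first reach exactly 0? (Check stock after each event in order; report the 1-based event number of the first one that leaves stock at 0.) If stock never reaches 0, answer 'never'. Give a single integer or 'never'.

Answer: 2

Derivation:
Processing events:
Start: stock = 13
  Event 1 (return 7): 13 + 7 = 20
  Event 2 (sale 22): sell min(22,20)=20. stock: 20 - 20 = 0. total_sold = 20
  Event 3 (adjust +9): 0 + 9 = 9
  Event 4 (sale 21): sell min(21,9)=9. stock: 9 - 9 = 0. total_sold = 29
  Event 5 (adjust -9): 0 + -9 = 0 (clamped to 0)
  Event 6 (sale 7): sell min(7,0)=0. stock: 0 - 0 = 0. total_sold = 29
  Event 7 (restock 10): 0 + 10 = 10
  Event 8 (sale 21): sell min(21,10)=10. stock: 10 - 10 = 0. total_sold = 39
  Event 9 (sale 10): sell min(10,0)=0. stock: 0 - 0 = 0. total_sold = 39
  Event 10 (sale 10): sell min(10,0)=0. stock: 0 - 0 = 0. total_sold = 39
  Event 11 (restock 38): 0 + 38 = 38
  Event 12 (sale 20): sell min(20,38)=20. stock: 38 - 20 = 18. total_sold = 59
  Event 13 (sale 7): sell min(7,18)=7. stock: 18 - 7 = 11. total_sold = 66
  Event 14 (sale 20): sell min(20,11)=11. stock: 11 - 11 = 0. total_sold = 77
  Event 15 (restock 16): 0 + 16 = 16
Final: stock = 16, total_sold = 77

First zero at event 2.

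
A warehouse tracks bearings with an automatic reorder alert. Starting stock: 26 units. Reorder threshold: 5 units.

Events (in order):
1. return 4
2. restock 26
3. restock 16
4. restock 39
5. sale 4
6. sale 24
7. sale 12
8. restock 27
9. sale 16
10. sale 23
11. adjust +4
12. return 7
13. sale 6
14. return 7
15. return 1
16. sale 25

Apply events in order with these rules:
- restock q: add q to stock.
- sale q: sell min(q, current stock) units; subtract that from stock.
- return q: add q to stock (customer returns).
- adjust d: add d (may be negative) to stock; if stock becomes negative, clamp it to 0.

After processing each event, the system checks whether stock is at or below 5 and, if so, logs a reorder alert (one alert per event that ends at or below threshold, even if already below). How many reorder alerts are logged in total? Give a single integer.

Processing events:
Start: stock = 26
  Event 1 (return 4): 26 + 4 = 30
  Event 2 (restock 26): 30 + 26 = 56
  Event 3 (restock 16): 56 + 16 = 72
  Event 4 (restock 39): 72 + 39 = 111
  Event 5 (sale 4): sell min(4,111)=4. stock: 111 - 4 = 107. total_sold = 4
  Event 6 (sale 24): sell min(24,107)=24. stock: 107 - 24 = 83. total_sold = 28
  Event 7 (sale 12): sell min(12,83)=12. stock: 83 - 12 = 71. total_sold = 40
  Event 8 (restock 27): 71 + 27 = 98
  Event 9 (sale 16): sell min(16,98)=16. stock: 98 - 16 = 82. total_sold = 56
  Event 10 (sale 23): sell min(23,82)=23. stock: 82 - 23 = 59. total_sold = 79
  Event 11 (adjust +4): 59 + 4 = 63
  Event 12 (return 7): 63 + 7 = 70
  Event 13 (sale 6): sell min(6,70)=6. stock: 70 - 6 = 64. total_sold = 85
  Event 14 (return 7): 64 + 7 = 71
  Event 15 (return 1): 71 + 1 = 72
  Event 16 (sale 25): sell min(25,72)=25. stock: 72 - 25 = 47. total_sold = 110
Final: stock = 47, total_sold = 110

Checking against threshold 5:
  After event 1: stock=30 > 5
  After event 2: stock=56 > 5
  After event 3: stock=72 > 5
  After event 4: stock=111 > 5
  After event 5: stock=107 > 5
  After event 6: stock=83 > 5
  After event 7: stock=71 > 5
  After event 8: stock=98 > 5
  After event 9: stock=82 > 5
  After event 10: stock=59 > 5
  After event 11: stock=63 > 5
  After event 12: stock=70 > 5
  After event 13: stock=64 > 5
  After event 14: stock=71 > 5
  After event 15: stock=72 > 5
  After event 16: stock=47 > 5
Alert events: []. Count = 0

Answer: 0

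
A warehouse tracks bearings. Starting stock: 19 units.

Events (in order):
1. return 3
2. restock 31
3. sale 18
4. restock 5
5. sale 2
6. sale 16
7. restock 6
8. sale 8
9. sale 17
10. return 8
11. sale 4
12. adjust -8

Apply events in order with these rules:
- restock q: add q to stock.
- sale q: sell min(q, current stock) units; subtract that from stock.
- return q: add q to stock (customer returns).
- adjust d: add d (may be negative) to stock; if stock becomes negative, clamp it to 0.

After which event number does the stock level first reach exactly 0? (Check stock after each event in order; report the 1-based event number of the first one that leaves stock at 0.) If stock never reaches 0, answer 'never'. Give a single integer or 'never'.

Processing events:
Start: stock = 19
  Event 1 (return 3): 19 + 3 = 22
  Event 2 (restock 31): 22 + 31 = 53
  Event 3 (sale 18): sell min(18,53)=18. stock: 53 - 18 = 35. total_sold = 18
  Event 4 (restock 5): 35 + 5 = 40
  Event 5 (sale 2): sell min(2,40)=2. stock: 40 - 2 = 38. total_sold = 20
  Event 6 (sale 16): sell min(16,38)=16. stock: 38 - 16 = 22. total_sold = 36
  Event 7 (restock 6): 22 + 6 = 28
  Event 8 (sale 8): sell min(8,28)=8. stock: 28 - 8 = 20. total_sold = 44
  Event 9 (sale 17): sell min(17,20)=17. stock: 20 - 17 = 3. total_sold = 61
  Event 10 (return 8): 3 + 8 = 11
  Event 11 (sale 4): sell min(4,11)=4. stock: 11 - 4 = 7. total_sold = 65
  Event 12 (adjust -8): 7 + -8 = 0 (clamped to 0)
Final: stock = 0, total_sold = 65

First zero at event 12.

Answer: 12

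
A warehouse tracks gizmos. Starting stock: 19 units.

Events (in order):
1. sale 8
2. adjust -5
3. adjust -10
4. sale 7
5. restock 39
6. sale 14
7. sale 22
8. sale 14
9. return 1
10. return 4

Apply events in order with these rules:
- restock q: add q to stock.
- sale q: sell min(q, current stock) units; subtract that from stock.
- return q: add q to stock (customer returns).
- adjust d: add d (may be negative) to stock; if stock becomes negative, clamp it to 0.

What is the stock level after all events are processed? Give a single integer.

Processing events:
Start: stock = 19
  Event 1 (sale 8): sell min(8,19)=8. stock: 19 - 8 = 11. total_sold = 8
  Event 2 (adjust -5): 11 + -5 = 6
  Event 3 (adjust -10): 6 + -10 = 0 (clamped to 0)
  Event 4 (sale 7): sell min(7,0)=0. stock: 0 - 0 = 0. total_sold = 8
  Event 5 (restock 39): 0 + 39 = 39
  Event 6 (sale 14): sell min(14,39)=14. stock: 39 - 14 = 25. total_sold = 22
  Event 7 (sale 22): sell min(22,25)=22. stock: 25 - 22 = 3. total_sold = 44
  Event 8 (sale 14): sell min(14,3)=3. stock: 3 - 3 = 0. total_sold = 47
  Event 9 (return 1): 0 + 1 = 1
  Event 10 (return 4): 1 + 4 = 5
Final: stock = 5, total_sold = 47

Answer: 5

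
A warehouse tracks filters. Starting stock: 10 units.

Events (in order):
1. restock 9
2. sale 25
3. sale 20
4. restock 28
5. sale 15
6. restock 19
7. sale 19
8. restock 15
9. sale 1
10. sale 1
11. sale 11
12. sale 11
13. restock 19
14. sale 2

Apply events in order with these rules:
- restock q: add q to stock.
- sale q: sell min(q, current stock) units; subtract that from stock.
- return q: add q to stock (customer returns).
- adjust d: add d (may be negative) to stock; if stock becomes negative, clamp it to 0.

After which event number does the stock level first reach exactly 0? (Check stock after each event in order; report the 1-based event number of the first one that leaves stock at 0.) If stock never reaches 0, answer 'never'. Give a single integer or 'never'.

Processing events:
Start: stock = 10
  Event 1 (restock 9): 10 + 9 = 19
  Event 2 (sale 25): sell min(25,19)=19. stock: 19 - 19 = 0. total_sold = 19
  Event 3 (sale 20): sell min(20,0)=0. stock: 0 - 0 = 0. total_sold = 19
  Event 4 (restock 28): 0 + 28 = 28
  Event 5 (sale 15): sell min(15,28)=15. stock: 28 - 15 = 13. total_sold = 34
  Event 6 (restock 19): 13 + 19 = 32
  Event 7 (sale 19): sell min(19,32)=19. stock: 32 - 19 = 13. total_sold = 53
  Event 8 (restock 15): 13 + 15 = 28
  Event 9 (sale 1): sell min(1,28)=1. stock: 28 - 1 = 27. total_sold = 54
  Event 10 (sale 1): sell min(1,27)=1. stock: 27 - 1 = 26. total_sold = 55
  Event 11 (sale 11): sell min(11,26)=11. stock: 26 - 11 = 15. total_sold = 66
  Event 12 (sale 11): sell min(11,15)=11. stock: 15 - 11 = 4. total_sold = 77
  Event 13 (restock 19): 4 + 19 = 23
  Event 14 (sale 2): sell min(2,23)=2. stock: 23 - 2 = 21. total_sold = 79
Final: stock = 21, total_sold = 79

First zero at event 2.

Answer: 2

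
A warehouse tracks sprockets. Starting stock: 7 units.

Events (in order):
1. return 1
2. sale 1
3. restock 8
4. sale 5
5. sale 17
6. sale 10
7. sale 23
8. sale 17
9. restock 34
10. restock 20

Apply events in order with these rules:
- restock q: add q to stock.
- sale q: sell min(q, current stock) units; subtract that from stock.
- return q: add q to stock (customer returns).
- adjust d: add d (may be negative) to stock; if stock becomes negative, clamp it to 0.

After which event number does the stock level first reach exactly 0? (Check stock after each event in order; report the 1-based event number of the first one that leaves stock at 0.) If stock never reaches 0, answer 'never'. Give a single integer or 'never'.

Answer: 5

Derivation:
Processing events:
Start: stock = 7
  Event 1 (return 1): 7 + 1 = 8
  Event 2 (sale 1): sell min(1,8)=1. stock: 8 - 1 = 7. total_sold = 1
  Event 3 (restock 8): 7 + 8 = 15
  Event 4 (sale 5): sell min(5,15)=5. stock: 15 - 5 = 10. total_sold = 6
  Event 5 (sale 17): sell min(17,10)=10. stock: 10 - 10 = 0. total_sold = 16
  Event 6 (sale 10): sell min(10,0)=0. stock: 0 - 0 = 0. total_sold = 16
  Event 7 (sale 23): sell min(23,0)=0. stock: 0 - 0 = 0. total_sold = 16
  Event 8 (sale 17): sell min(17,0)=0. stock: 0 - 0 = 0. total_sold = 16
  Event 9 (restock 34): 0 + 34 = 34
  Event 10 (restock 20): 34 + 20 = 54
Final: stock = 54, total_sold = 16

First zero at event 5.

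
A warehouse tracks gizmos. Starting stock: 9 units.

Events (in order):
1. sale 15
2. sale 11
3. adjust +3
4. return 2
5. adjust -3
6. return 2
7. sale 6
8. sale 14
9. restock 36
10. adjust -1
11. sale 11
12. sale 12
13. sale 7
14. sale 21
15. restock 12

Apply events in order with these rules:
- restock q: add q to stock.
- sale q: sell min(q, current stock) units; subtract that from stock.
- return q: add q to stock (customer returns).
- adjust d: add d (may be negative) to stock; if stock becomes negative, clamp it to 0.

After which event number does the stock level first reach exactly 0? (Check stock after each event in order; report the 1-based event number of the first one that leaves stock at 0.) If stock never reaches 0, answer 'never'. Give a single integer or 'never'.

Processing events:
Start: stock = 9
  Event 1 (sale 15): sell min(15,9)=9. stock: 9 - 9 = 0. total_sold = 9
  Event 2 (sale 11): sell min(11,0)=0. stock: 0 - 0 = 0. total_sold = 9
  Event 3 (adjust +3): 0 + 3 = 3
  Event 4 (return 2): 3 + 2 = 5
  Event 5 (adjust -3): 5 + -3 = 2
  Event 6 (return 2): 2 + 2 = 4
  Event 7 (sale 6): sell min(6,4)=4. stock: 4 - 4 = 0. total_sold = 13
  Event 8 (sale 14): sell min(14,0)=0. stock: 0 - 0 = 0. total_sold = 13
  Event 9 (restock 36): 0 + 36 = 36
  Event 10 (adjust -1): 36 + -1 = 35
  Event 11 (sale 11): sell min(11,35)=11. stock: 35 - 11 = 24. total_sold = 24
  Event 12 (sale 12): sell min(12,24)=12. stock: 24 - 12 = 12. total_sold = 36
  Event 13 (sale 7): sell min(7,12)=7. stock: 12 - 7 = 5. total_sold = 43
  Event 14 (sale 21): sell min(21,5)=5. stock: 5 - 5 = 0. total_sold = 48
  Event 15 (restock 12): 0 + 12 = 12
Final: stock = 12, total_sold = 48

First zero at event 1.

Answer: 1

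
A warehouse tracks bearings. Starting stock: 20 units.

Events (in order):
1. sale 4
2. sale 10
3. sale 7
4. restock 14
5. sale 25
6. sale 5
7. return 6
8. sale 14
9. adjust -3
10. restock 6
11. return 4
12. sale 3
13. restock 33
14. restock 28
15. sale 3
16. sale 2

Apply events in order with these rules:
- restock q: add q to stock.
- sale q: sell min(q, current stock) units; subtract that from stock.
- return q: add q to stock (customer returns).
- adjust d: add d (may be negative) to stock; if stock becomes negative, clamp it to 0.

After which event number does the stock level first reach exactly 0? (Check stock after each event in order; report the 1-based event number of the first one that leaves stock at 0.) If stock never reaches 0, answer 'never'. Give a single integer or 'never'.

Processing events:
Start: stock = 20
  Event 1 (sale 4): sell min(4,20)=4. stock: 20 - 4 = 16. total_sold = 4
  Event 2 (sale 10): sell min(10,16)=10. stock: 16 - 10 = 6. total_sold = 14
  Event 3 (sale 7): sell min(7,6)=6. stock: 6 - 6 = 0. total_sold = 20
  Event 4 (restock 14): 0 + 14 = 14
  Event 5 (sale 25): sell min(25,14)=14. stock: 14 - 14 = 0. total_sold = 34
  Event 6 (sale 5): sell min(5,0)=0. stock: 0 - 0 = 0. total_sold = 34
  Event 7 (return 6): 0 + 6 = 6
  Event 8 (sale 14): sell min(14,6)=6. stock: 6 - 6 = 0. total_sold = 40
  Event 9 (adjust -3): 0 + -3 = 0 (clamped to 0)
  Event 10 (restock 6): 0 + 6 = 6
  Event 11 (return 4): 6 + 4 = 10
  Event 12 (sale 3): sell min(3,10)=3. stock: 10 - 3 = 7. total_sold = 43
  Event 13 (restock 33): 7 + 33 = 40
  Event 14 (restock 28): 40 + 28 = 68
  Event 15 (sale 3): sell min(3,68)=3. stock: 68 - 3 = 65. total_sold = 46
  Event 16 (sale 2): sell min(2,65)=2. stock: 65 - 2 = 63. total_sold = 48
Final: stock = 63, total_sold = 48

First zero at event 3.

Answer: 3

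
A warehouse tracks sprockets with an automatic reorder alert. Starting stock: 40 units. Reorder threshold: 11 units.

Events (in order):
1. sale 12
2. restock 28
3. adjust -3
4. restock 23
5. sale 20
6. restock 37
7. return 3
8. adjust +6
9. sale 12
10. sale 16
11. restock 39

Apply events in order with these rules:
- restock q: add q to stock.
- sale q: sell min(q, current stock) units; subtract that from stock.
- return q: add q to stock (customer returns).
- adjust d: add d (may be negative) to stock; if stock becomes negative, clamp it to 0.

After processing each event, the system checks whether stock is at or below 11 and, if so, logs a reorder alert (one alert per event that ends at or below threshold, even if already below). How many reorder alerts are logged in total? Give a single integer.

Processing events:
Start: stock = 40
  Event 1 (sale 12): sell min(12,40)=12. stock: 40 - 12 = 28. total_sold = 12
  Event 2 (restock 28): 28 + 28 = 56
  Event 3 (adjust -3): 56 + -3 = 53
  Event 4 (restock 23): 53 + 23 = 76
  Event 5 (sale 20): sell min(20,76)=20. stock: 76 - 20 = 56. total_sold = 32
  Event 6 (restock 37): 56 + 37 = 93
  Event 7 (return 3): 93 + 3 = 96
  Event 8 (adjust +6): 96 + 6 = 102
  Event 9 (sale 12): sell min(12,102)=12. stock: 102 - 12 = 90. total_sold = 44
  Event 10 (sale 16): sell min(16,90)=16. stock: 90 - 16 = 74. total_sold = 60
  Event 11 (restock 39): 74 + 39 = 113
Final: stock = 113, total_sold = 60

Checking against threshold 11:
  After event 1: stock=28 > 11
  After event 2: stock=56 > 11
  After event 3: stock=53 > 11
  After event 4: stock=76 > 11
  After event 5: stock=56 > 11
  After event 6: stock=93 > 11
  After event 7: stock=96 > 11
  After event 8: stock=102 > 11
  After event 9: stock=90 > 11
  After event 10: stock=74 > 11
  After event 11: stock=113 > 11
Alert events: []. Count = 0

Answer: 0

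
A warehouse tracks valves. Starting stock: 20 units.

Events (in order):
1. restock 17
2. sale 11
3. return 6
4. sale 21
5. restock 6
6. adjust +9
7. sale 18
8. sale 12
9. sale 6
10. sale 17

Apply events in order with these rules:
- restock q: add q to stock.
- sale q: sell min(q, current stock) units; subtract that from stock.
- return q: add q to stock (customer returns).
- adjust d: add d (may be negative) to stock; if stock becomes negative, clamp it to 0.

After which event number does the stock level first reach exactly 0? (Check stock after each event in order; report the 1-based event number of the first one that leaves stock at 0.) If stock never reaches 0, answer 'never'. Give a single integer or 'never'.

Processing events:
Start: stock = 20
  Event 1 (restock 17): 20 + 17 = 37
  Event 2 (sale 11): sell min(11,37)=11. stock: 37 - 11 = 26. total_sold = 11
  Event 3 (return 6): 26 + 6 = 32
  Event 4 (sale 21): sell min(21,32)=21. stock: 32 - 21 = 11. total_sold = 32
  Event 5 (restock 6): 11 + 6 = 17
  Event 6 (adjust +9): 17 + 9 = 26
  Event 7 (sale 18): sell min(18,26)=18. stock: 26 - 18 = 8. total_sold = 50
  Event 8 (sale 12): sell min(12,8)=8. stock: 8 - 8 = 0. total_sold = 58
  Event 9 (sale 6): sell min(6,0)=0. stock: 0 - 0 = 0. total_sold = 58
  Event 10 (sale 17): sell min(17,0)=0. stock: 0 - 0 = 0. total_sold = 58
Final: stock = 0, total_sold = 58

First zero at event 8.

Answer: 8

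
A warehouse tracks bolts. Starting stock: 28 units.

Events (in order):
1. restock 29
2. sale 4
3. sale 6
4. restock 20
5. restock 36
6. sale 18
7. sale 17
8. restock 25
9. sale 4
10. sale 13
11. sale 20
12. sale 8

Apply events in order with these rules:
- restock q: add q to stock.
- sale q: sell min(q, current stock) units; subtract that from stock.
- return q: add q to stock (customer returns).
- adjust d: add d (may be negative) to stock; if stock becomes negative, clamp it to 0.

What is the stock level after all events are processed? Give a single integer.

Processing events:
Start: stock = 28
  Event 1 (restock 29): 28 + 29 = 57
  Event 2 (sale 4): sell min(4,57)=4. stock: 57 - 4 = 53. total_sold = 4
  Event 3 (sale 6): sell min(6,53)=6. stock: 53 - 6 = 47. total_sold = 10
  Event 4 (restock 20): 47 + 20 = 67
  Event 5 (restock 36): 67 + 36 = 103
  Event 6 (sale 18): sell min(18,103)=18. stock: 103 - 18 = 85. total_sold = 28
  Event 7 (sale 17): sell min(17,85)=17. stock: 85 - 17 = 68. total_sold = 45
  Event 8 (restock 25): 68 + 25 = 93
  Event 9 (sale 4): sell min(4,93)=4. stock: 93 - 4 = 89. total_sold = 49
  Event 10 (sale 13): sell min(13,89)=13. stock: 89 - 13 = 76. total_sold = 62
  Event 11 (sale 20): sell min(20,76)=20. stock: 76 - 20 = 56. total_sold = 82
  Event 12 (sale 8): sell min(8,56)=8. stock: 56 - 8 = 48. total_sold = 90
Final: stock = 48, total_sold = 90

Answer: 48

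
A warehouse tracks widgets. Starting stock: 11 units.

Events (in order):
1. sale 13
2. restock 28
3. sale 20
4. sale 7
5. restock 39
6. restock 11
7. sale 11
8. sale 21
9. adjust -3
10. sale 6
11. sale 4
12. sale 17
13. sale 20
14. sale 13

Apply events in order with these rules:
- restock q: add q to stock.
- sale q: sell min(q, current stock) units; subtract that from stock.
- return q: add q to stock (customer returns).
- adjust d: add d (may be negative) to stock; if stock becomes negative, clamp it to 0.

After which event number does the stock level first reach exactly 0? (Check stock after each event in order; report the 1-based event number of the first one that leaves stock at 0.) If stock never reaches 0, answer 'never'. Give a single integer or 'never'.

Answer: 1

Derivation:
Processing events:
Start: stock = 11
  Event 1 (sale 13): sell min(13,11)=11. stock: 11 - 11 = 0. total_sold = 11
  Event 2 (restock 28): 0 + 28 = 28
  Event 3 (sale 20): sell min(20,28)=20. stock: 28 - 20 = 8. total_sold = 31
  Event 4 (sale 7): sell min(7,8)=7. stock: 8 - 7 = 1. total_sold = 38
  Event 5 (restock 39): 1 + 39 = 40
  Event 6 (restock 11): 40 + 11 = 51
  Event 7 (sale 11): sell min(11,51)=11. stock: 51 - 11 = 40. total_sold = 49
  Event 8 (sale 21): sell min(21,40)=21. stock: 40 - 21 = 19. total_sold = 70
  Event 9 (adjust -3): 19 + -3 = 16
  Event 10 (sale 6): sell min(6,16)=6. stock: 16 - 6 = 10. total_sold = 76
  Event 11 (sale 4): sell min(4,10)=4. stock: 10 - 4 = 6. total_sold = 80
  Event 12 (sale 17): sell min(17,6)=6. stock: 6 - 6 = 0. total_sold = 86
  Event 13 (sale 20): sell min(20,0)=0. stock: 0 - 0 = 0. total_sold = 86
  Event 14 (sale 13): sell min(13,0)=0. stock: 0 - 0 = 0. total_sold = 86
Final: stock = 0, total_sold = 86

First zero at event 1.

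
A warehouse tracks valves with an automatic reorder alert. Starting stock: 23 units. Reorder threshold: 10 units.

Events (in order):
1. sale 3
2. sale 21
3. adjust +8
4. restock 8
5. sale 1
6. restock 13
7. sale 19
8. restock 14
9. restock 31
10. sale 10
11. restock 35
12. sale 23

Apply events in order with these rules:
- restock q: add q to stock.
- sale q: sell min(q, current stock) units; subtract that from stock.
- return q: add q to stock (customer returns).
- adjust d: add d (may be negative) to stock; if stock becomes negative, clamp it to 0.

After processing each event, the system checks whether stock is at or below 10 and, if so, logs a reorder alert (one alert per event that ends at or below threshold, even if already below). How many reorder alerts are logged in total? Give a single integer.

Answer: 3

Derivation:
Processing events:
Start: stock = 23
  Event 1 (sale 3): sell min(3,23)=3. stock: 23 - 3 = 20. total_sold = 3
  Event 2 (sale 21): sell min(21,20)=20. stock: 20 - 20 = 0. total_sold = 23
  Event 3 (adjust +8): 0 + 8 = 8
  Event 4 (restock 8): 8 + 8 = 16
  Event 5 (sale 1): sell min(1,16)=1. stock: 16 - 1 = 15. total_sold = 24
  Event 6 (restock 13): 15 + 13 = 28
  Event 7 (sale 19): sell min(19,28)=19. stock: 28 - 19 = 9. total_sold = 43
  Event 8 (restock 14): 9 + 14 = 23
  Event 9 (restock 31): 23 + 31 = 54
  Event 10 (sale 10): sell min(10,54)=10. stock: 54 - 10 = 44. total_sold = 53
  Event 11 (restock 35): 44 + 35 = 79
  Event 12 (sale 23): sell min(23,79)=23. stock: 79 - 23 = 56. total_sold = 76
Final: stock = 56, total_sold = 76

Checking against threshold 10:
  After event 1: stock=20 > 10
  After event 2: stock=0 <= 10 -> ALERT
  After event 3: stock=8 <= 10 -> ALERT
  After event 4: stock=16 > 10
  After event 5: stock=15 > 10
  After event 6: stock=28 > 10
  After event 7: stock=9 <= 10 -> ALERT
  After event 8: stock=23 > 10
  After event 9: stock=54 > 10
  After event 10: stock=44 > 10
  After event 11: stock=79 > 10
  After event 12: stock=56 > 10
Alert events: [2, 3, 7]. Count = 3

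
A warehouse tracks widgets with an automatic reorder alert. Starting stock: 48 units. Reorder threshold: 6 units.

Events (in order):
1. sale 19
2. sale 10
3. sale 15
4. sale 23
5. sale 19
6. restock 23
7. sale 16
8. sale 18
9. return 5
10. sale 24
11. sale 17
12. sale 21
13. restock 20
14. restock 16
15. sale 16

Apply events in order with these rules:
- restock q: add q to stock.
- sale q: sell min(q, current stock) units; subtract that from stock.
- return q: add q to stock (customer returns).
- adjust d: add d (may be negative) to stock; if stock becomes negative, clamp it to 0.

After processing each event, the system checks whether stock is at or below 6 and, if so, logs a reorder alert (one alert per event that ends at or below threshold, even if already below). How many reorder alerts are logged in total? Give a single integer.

Processing events:
Start: stock = 48
  Event 1 (sale 19): sell min(19,48)=19. stock: 48 - 19 = 29. total_sold = 19
  Event 2 (sale 10): sell min(10,29)=10. stock: 29 - 10 = 19. total_sold = 29
  Event 3 (sale 15): sell min(15,19)=15. stock: 19 - 15 = 4. total_sold = 44
  Event 4 (sale 23): sell min(23,4)=4. stock: 4 - 4 = 0. total_sold = 48
  Event 5 (sale 19): sell min(19,0)=0. stock: 0 - 0 = 0. total_sold = 48
  Event 6 (restock 23): 0 + 23 = 23
  Event 7 (sale 16): sell min(16,23)=16. stock: 23 - 16 = 7. total_sold = 64
  Event 8 (sale 18): sell min(18,7)=7. stock: 7 - 7 = 0. total_sold = 71
  Event 9 (return 5): 0 + 5 = 5
  Event 10 (sale 24): sell min(24,5)=5. stock: 5 - 5 = 0. total_sold = 76
  Event 11 (sale 17): sell min(17,0)=0. stock: 0 - 0 = 0. total_sold = 76
  Event 12 (sale 21): sell min(21,0)=0. stock: 0 - 0 = 0. total_sold = 76
  Event 13 (restock 20): 0 + 20 = 20
  Event 14 (restock 16): 20 + 16 = 36
  Event 15 (sale 16): sell min(16,36)=16. stock: 36 - 16 = 20. total_sold = 92
Final: stock = 20, total_sold = 92

Checking against threshold 6:
  After event 1: stock=29 > 6
  After event 2: stock=19 > 6
  After event 3: stock=4 <= 6 -> ALERT
  After event 4: stock=0 <= 6 -> ALERT
  After event 5: stock=0 <= 6 -> ALERT
  After event 6: stock=23 > 6
  After event 7: stock=7 > 6
  After event 8: stock=0 <= 6 -> ALERT
  After event 9: stock=5 <= 6 -> ALERT
  After event 10: stock=0 <= 6 -> ALERT
  After event 11: stock=0 <= 6 -> ALERT
  After event 12: stock=0 <= 6 -> ALERT
  After event 13: stock=20 > 6
  After event 14: stock=36 > 6
  After event 15: stock=20 > 6
Alert events: [3, 4, 5, 8, 9, 10, 11, 12]. Count = 8

Answer: 8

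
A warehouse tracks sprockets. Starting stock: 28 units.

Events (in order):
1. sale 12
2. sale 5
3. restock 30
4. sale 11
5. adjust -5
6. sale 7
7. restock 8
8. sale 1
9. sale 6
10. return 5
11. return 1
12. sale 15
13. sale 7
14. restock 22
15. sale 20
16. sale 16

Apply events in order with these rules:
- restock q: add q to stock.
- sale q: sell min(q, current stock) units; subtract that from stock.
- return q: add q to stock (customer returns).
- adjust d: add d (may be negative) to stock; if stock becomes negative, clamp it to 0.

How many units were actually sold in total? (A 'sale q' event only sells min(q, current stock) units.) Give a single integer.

Answer: 89

Derivation:
Processing events:
Start: stock = 28
  Event 1 (sale 12): sell min(12,28)=12. stock: 28 - 12 = 16. total_sold = 12
  Event 2 (sale 5): sell min(5,16)=5. stock: 16 - 5 = 11. total_sold = 17
  Event 3 (restock 30): 11 + 30 = 41
  Event 4 (sale 11): sell min(11,41)=11. stock: 41 - 11 = 30. total_sold = 28
  Event 5 (adjust -5): 30 + -5 = 25
  Event 6 (sale 7): sell min(7,25)=7. stock: 25 - 7 = 18. total_sold = 35
  Event 7 (restock 8): 18 + 8 = 26
  Event 8 (sale 1): sell min(1,26)=1. stock: 26 - 1 = 25. total_sold = 36
  Event 9 (sale 6): sell min(6,25)=6. stock: 25 - 6 = 19. total_sold = 42
  Event 10 (return 5): 19 + 5 = 24
  Event 11 (return 1): 24 + 1 = 25
  Event 12 (sale 15): sell min(15,25)=15. stock: 25 - 15 = 10. total_sold = 57
  Event 13 (sale 7): sell min(7,10)=7. stock: 10 - 7 = 3. total_sold = 64
  Event 14 (restock 22): 3 + 22 = 25
  Event 15 (sale 20): sell min(20,25)=20. stock: 25 - 20 = 5. total_sold = 84
  Event 16 (sale 16): sell min(16,5)=5. stock: 5 - 5 = 0. total_sold = 89
Final: stock = 0, total_sold = 89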